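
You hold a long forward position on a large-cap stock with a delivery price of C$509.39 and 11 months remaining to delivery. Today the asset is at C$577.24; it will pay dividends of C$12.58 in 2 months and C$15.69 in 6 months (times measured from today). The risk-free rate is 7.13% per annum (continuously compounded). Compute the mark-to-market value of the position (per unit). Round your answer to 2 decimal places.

C$72.51

PV(remaining dividends) I = 12.58·e^(−0.0713·2/12) + 15.69·e^(−0.0713·6/12) = 27.5719
Current forward F = (S − I)·e^(rT) = (577.24 − 27.5719)·e^(0.0713·11/12) = 549.6681 × 1.067541 = 586.7932
Value (long) = (F − K)·e^(−rT) = (586.7932 − 509.39) × 0.936732 = 72.5061
Value = C$72.51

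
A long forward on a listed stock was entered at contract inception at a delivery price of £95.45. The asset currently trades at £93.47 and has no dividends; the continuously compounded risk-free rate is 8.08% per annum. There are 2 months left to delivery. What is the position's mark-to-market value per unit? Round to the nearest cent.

Current fair forward for the remaining 2 months: F = S·e^(r·T), r = 0.0808
F = 93.47 · e^(0.0808 × 2/12) = 93.47 × 1.013558 = 94.7373
Value of long forward = (F − K)·e^(−rT) = (94.7373 − 95.45) · e^(−0.0808·2/12)
= -0.7127 × 0.986624 = -0.70

-£0.70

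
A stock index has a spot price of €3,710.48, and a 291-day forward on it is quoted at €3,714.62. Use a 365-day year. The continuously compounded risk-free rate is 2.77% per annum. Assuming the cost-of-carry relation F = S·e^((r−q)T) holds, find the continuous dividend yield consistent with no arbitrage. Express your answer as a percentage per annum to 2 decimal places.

From F = S·e^((r−q)T): (r − q) = ln(F/S)/T
ln(3714.62/3710.48) = ln(1.001116) = 0.001115
(r − q) = 0.001115 / (291/365) = 0.001399
q = r − ln(F/S)/T = 0.0277 − 0.001399 = 0.026301
q = 2.63%

2.63%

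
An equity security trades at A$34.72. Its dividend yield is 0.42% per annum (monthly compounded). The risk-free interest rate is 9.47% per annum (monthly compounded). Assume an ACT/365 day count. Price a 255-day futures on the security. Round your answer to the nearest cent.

A$36.98

F = S · (1+r/12)^(12T) / (1+q/12)^(12T)
= 34.72 × 1.068121 / 1.002938 = 34.72 × 1.064992
F = A$36.98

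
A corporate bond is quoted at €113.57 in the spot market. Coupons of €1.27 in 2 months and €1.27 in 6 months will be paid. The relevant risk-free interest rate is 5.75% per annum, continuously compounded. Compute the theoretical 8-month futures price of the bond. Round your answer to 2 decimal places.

€115.42

PV(coupons) I = 1.27·e^(−0.0575·2/12) + 1.27·e^(−0.0575·6/12)
I = 1.2579 + 1.2340 = 2.4919
F = (S − I)·e^(rT) = (113.57 − 2.4919) · e^(0.0575·8/12)
= 111.0781 · e^0.038333 = 111.0781 × 1.039077 = €115.42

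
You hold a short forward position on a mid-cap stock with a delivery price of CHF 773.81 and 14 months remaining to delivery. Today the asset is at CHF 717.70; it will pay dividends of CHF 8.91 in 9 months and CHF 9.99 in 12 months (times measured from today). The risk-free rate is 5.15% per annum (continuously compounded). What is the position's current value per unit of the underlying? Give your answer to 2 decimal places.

PV(remaining dividends) I = 8.91·e^(−0.0515·9/12) + 9.99·e^(−0.0515·12/12) = 18.0610
Current forward F = (S − I)·e^(rT) = (717.70 − 18.0610)·e^(0.0515·14/12) = 699.6390 × 1.061925 = 742.9641
Value (long) = (F − K)·e^(−rT) = (742.9641 − 773.81) × 0.941686 = -29.0472
Short position value = −(long value) = CHF 29.05

CHF 29.05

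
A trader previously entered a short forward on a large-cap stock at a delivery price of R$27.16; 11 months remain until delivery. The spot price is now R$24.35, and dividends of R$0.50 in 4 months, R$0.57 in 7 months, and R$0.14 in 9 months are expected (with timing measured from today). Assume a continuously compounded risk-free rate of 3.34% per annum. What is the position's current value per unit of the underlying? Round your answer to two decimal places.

R$3.18

PV(remaining dividends) I = 0.50·e^(−0.0334·4/12) + 0.57·e^(−0.0334·7/12) + 0.14·e^(−0.0334·9/12) = 1.1900
Current forward F = (S − I)·e^(rT) = (24.35 − 1.1900)·e^(0.0334·11/12) = 23.1600 × 1.031090 = 23.8800
Value (long) = (F − K)·e^(−rT) = (23.8800 − 27.16) × 0.969847 = -3.1811
Short position value = −(long value) = R$3.18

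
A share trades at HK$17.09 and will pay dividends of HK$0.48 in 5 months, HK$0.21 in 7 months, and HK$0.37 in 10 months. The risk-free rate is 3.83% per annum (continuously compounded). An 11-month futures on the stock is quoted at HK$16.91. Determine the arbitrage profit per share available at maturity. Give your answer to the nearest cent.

PV(dividends) I = 0.48·e^(−0.0383·5/12) + 0.21·e^(−0.0383·7/12) + 0.37·e^(−0.0383·10/12) = 1.0361
Fair futures F* = (S − I)·e^(rT) = (17.09 − 1.0361)·e^0.035108 = 16.0539 × 1.035732 = 16.6275
Market HK$16.91 > fair 16.6275: forward overpriced → cash-and-carry (borrow at r, buy the stock and collect the dividends, short the forward).
Profit at T = |F_mkt − F*| = |16.91 − 16.6275| = HK$0.28 per share

HK$0.28 per share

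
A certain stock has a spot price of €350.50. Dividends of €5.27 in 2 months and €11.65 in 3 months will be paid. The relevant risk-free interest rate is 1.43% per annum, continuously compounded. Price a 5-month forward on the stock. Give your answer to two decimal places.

€335.63

PV(dividends) I = 5.27·e^(−0.0143·2/12) + 11.65·e^(−0.0143·3/12)
I = 5.2575 + 11.6084 = 16.8659
F = (S − I)·e^(rT) = (350.50 − 16.8659) · e^(0.0143·5/12)
= 333.6341 · e^0.005958 = 333.6341 × 1.005976 = €335.63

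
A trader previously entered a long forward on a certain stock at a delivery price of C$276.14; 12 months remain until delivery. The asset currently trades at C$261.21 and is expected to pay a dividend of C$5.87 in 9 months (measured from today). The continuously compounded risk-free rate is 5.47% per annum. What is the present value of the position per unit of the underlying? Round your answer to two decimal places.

PV(remaining dividends) I = 5.87·e^(−0.0547·9/12) = 5.6341
Current forward F = (S − I)·e^(rT) = (261.21 − 5.6341)·e^(0.0547·12/12) = 255.5759 × 1.056224 = 269.9454
Value (long) = (F − K)·e^(−rT) = (269.9454 − 276.14) × 0.946769 = -5.8649
Value = -C$5.86

-C$5.86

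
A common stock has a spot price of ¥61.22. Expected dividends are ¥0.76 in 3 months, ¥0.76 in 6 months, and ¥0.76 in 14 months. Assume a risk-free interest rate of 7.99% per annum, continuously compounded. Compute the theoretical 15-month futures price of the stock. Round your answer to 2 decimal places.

¥65.25

PV(dividends) I = 0.76·e^(−0.0799·3/12) + 0.76·e^(−0.0799·6/12) + 0.76·e^(−0.0799·14/12)
I = 0.7450 + 0.7302 + 0.6924 = 2.1676
F = (S − I)·e^(rT) = (61.22 − 2.1676) · e^(0.0799·15/12)
= 59.0524 · e^0.099875 = 59.0524 × 1.105033 = ¥65.25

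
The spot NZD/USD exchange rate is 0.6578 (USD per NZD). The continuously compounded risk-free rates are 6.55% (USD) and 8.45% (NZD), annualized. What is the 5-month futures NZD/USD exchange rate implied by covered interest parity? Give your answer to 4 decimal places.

0.6526

F = S·e^((r_USD − r_NZD)T) = 0.6578 · e^((0.0655 − 0.0845) × 5/12)
= 0.6578 · e^-0.007917 = 0.6578 × 0.992114
F = 0.6526 USD per NZD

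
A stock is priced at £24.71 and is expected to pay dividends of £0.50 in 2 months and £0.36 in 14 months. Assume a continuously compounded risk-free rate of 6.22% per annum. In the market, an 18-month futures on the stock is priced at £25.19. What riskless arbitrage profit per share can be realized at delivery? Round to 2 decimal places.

PV(dividends) I = 0.50·e^(−0.0622·2/12) + 0.36·e^(−0.0622·14/12) = 0.8296
Fair futures F* = (S − I)·e^(rT) = (24.71 − 0.8296)·e^0.093300 = 23.8804 × 1.097791 = 26.2157
Market £25.19 < fair 26.2157: forward underpriced → reverse cash-and-carry (short the stock, invest proceeds at r, pay the dividends, go long the forward).
Profit at T = |F_mkt − F*| = |25.19 − 26.2157| = £1.03 per share

£1.03 per share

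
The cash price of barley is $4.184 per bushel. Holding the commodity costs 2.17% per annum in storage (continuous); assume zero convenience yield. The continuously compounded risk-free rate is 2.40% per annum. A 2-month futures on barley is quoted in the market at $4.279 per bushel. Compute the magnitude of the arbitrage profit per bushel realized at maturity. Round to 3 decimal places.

Fair futures: F* = S·e^(carry·T), with carry = (r + u) = 0.0240 + 0.0217 = 0.0457
F* = 4.184 · e^(0.0457 × 2/12) = 4.184 · e^0.007617 = 4.184 × 1.007646 = $4.2160
Market $4.279 > fair $4.2160: forward overpriced → cash-and-carry (buy spot, short the forward).
At maturity, profit = |F_mkt − F*| = |4.279 − 4.2160| = $0.063 per bushel

$0.063 per bushel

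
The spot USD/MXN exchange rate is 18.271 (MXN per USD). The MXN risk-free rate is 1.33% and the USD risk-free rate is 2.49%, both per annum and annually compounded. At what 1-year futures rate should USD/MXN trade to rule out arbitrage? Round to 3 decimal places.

18.064

By covered interest parity, F = S · (1+r_MXN)^T / (1+r_USD)^T
= 18.271 × 1.013300 / 1.024900 = 18.271 × 0.988682
F = 18.064 MXN per USD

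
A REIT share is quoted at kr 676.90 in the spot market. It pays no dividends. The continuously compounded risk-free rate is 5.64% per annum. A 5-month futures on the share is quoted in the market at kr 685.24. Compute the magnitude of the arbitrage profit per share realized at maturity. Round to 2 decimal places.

kr 7.76 per share

Fair futures: F* = S·e^(carry·T), with carry = r = 0.0564
F* = 676.90 · e^(0.0564 × 5/12) = 676.90 · e^0.023500 = 676.90 × 1.023778 = kr 692.9953
Market kr 685.24 < fair kr 692.9953: forward underpriced → reverse cash-and-carry (short spot, go long the forward).
At maturity, profit = |F_mkt − F*| = |685.24 − 692.9953| = kr 7.76 per share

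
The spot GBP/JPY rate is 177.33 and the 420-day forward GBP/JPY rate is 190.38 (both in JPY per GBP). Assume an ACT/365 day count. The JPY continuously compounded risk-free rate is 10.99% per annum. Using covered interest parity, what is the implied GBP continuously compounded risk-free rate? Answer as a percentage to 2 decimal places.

F = S·e^((r_JPY − r_GBP)T) ⇒ r_GBP = r_JPY − ln(F/S)/T
ln(190.38/177.33) = 0.071010; /(420/365) = 0.061711
r_GBP = 0.1099 − 0.061711 = 0.048189
r_GBP = 4.82%

4.82%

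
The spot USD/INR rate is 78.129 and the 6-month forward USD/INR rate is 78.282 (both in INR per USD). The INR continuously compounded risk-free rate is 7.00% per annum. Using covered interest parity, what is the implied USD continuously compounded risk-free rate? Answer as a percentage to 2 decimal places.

F = S·e^((r_INR − r_USD)T) ⇒ r_USD = r_INR − ln(F/S)/T
ln(78.282/78.129) = 0.001956; /(6/12) = 0.003912
r_USD = 0.0700 − 0.003912 = 0.066088
r_USD = 6.61%

6.61%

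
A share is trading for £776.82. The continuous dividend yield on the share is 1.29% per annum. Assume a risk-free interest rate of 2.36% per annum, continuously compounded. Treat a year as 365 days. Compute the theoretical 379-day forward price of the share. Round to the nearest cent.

£785.50

F = S·e^((r − q)T) = 776.82 · e^((0.0236 − 0.0129) × 379/365)
= 776.82 · e^0.011110 = 776.82 × 1.011172
F = £785.50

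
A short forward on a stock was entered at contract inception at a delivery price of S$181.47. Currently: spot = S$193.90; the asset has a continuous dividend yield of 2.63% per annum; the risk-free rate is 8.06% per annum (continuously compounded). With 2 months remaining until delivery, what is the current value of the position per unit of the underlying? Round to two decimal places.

-S$14.00

Current fair forward for the remaining 2 months: F = S·e^((r − q)·T), (r − q) = 0.0806 − 0.0263 = 0.0543
F = 193.90 · e^(0.0543 × 2/12) = 193.90 × 1.009091 = 195.6627
Value of long forward = (F − K)·e^(−rT) = (195.6627 − 181.47) · e^(−0.0806·2/12)
= 14.1927 × 0.986656 = 14.00
Short position value = −(long value) = -S$14.00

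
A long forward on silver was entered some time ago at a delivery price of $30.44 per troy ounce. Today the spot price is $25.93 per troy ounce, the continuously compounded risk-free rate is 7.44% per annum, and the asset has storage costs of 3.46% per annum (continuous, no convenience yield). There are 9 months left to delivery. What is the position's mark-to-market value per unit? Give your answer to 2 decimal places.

Current fair forward for the remaining 9 months: F = S·e^((r + u)·T), (r + u) = 0.0744 + 0.0346 = 0.1090
F = 25.93 · e^(0.1090 × 9/12) = 25.93 × 1.085184 = 28.1388
Value of long forward = (F − K)·e^(−rT) = (28.1388 − 30.44) · e^(−0.0744·9/12)
= -2.3012 × 0.945728 = -2.18

-$2.18 per troy ounce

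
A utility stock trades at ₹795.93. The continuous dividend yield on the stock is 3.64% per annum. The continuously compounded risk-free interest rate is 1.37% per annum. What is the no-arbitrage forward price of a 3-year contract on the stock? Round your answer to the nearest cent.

F = S·e^((r − q)T) = 795.93 · e^((0.0137 − 0.0364) × 3)
= 795.93 · e^-0.068100 = 795.93 × 0.934167
F = ₹743.53

₹743.53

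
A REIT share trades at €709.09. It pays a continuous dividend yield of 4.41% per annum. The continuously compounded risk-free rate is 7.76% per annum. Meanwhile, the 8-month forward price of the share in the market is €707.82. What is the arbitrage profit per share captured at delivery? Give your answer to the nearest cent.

€17.28 per share

Fair forward: F* = S·e^(carry·T), with carry = (r − q) = 0.0776 − 0.0441 = 0.0335
F* = 709.09 · e^(0.0335 × 8/12) = 709.09 · e^0.022333 = 709.09 × 1.022584 = €725.1041
Market €707.82 < fair €725.1041: forward underpriced → reverse cash-and-carry (short spot, go long the forward).
At maturity, profit = |F_mkt − F*| = |707.82 − 725.1041| = €17.28 per share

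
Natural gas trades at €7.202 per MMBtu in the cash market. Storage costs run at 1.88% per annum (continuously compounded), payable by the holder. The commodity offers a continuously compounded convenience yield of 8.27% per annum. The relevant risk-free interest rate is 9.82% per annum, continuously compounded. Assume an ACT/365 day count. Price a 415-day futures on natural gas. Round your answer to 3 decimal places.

Net carry = r + u − y = 0.0982 + 0.0188 − 0.0827 = 0.0343
F = S·e^((r+u−y)T) = 7.202 · e^(0.0343 × 415/365) = 7.202 · e^0.038999
= 7.202 × 1.039769 = €7.488 per MMBtu

€7.488 per MMBtu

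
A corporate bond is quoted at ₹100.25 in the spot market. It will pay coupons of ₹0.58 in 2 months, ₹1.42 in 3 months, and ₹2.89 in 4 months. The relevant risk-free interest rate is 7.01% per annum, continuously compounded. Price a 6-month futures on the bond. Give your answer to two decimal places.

PV(coupons) I = 0.58·e^(−0.0701·2/12) + 1.42·e^(−0.0701·3/12) + 2.89·e^(−0.0701·4/12)
I = 0.5733 + 1.3953 + 2.8233 = 4.7919
F = (S − I)·e^(rT) = (100.25 − 4.7919) · e^(0.0701·6/12)
= 95.4581 · e^0.035050 = 95.4581 × 1.035671 = ₹98.86

₹98.86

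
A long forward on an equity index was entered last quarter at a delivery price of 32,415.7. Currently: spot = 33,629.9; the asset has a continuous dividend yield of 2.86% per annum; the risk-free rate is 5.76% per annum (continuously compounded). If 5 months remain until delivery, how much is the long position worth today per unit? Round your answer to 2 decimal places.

Current fair forward for the remaining 5 months: F = S·e^((r − q)·T), (r − q) = 0.0576 − 0.0286 = 0.0290
F = 33629.9 · e^(0.0290 × 5/12) = 33629.9 × 1.01215663 = 34038.7263
Value of long forward = (F − K)·e^(−rT) = (34038.7263 − 32415.7) · e^(−0.0576·5/12)
= 1623.0263 × 0.97628571 = 1584.54

1584.54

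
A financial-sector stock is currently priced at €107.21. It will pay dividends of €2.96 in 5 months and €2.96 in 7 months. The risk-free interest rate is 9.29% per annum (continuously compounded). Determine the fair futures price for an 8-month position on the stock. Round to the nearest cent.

€108.05

PV(dividends) I = 2.96·e^(−0.0929·5/12) + 2.96·e^(−0.0929·7/12)
I = 2.8476 + 2.8039 = 5.6515
F = (S − I)·e^(rT) = (107.21 − 5.6515) · e^(0.0929·8/12)
= 101.5585 · e^0.061933 = 101.5585 × 1.063891 = €108.05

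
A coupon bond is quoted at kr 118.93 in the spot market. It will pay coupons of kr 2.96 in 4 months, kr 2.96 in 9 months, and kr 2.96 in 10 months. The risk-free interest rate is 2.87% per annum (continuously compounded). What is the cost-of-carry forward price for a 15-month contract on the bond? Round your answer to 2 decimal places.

kr 114.24

PV(coupons) I = 2.96·e^(−0.0287·4/12) + 2.96·e^(−0.0287·9/12) + 2.96·e^(−0.0287·10/12)
I = 2.9318 + 2.8970 + 2.8900 = 8.7188
F = (S − I)·e^(rT) = (118.93 − 8.7188) · e^(0.0287·15/12)
= 110.2112 · e^0.035875 = 110.2112 × 1.036526 = kr 114.24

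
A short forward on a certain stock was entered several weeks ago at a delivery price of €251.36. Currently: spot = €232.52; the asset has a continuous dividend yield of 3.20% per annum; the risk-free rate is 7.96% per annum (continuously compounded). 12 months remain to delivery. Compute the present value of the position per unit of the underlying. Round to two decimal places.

Current fair forward for the remaining 12 months: F = S·e^((r − q)·T), (r − q) = 0.0796 − 0.0320 = 0.0476
F = 232.52 · e^(0.0476 × 12/12) = 232.52 × 1.048751 = 243.8556
Value of long forward = (F − K)·e^(−rT) = (243.8556 − 251.36) · e^(−0.0796·12/12)
= -7.5044 × 0.923486 = -6.93
Short position value = −(long value) = €6.93

€6.93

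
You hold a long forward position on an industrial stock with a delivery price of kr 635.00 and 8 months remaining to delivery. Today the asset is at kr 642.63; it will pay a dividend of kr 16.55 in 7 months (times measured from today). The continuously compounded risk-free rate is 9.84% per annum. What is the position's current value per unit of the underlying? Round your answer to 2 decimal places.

PV(remaining dividends) I = 16.55·e^(−0.0984·7/12) = 15.6268
Current forward F = (S − I)·e^(rT) = (642.63 − 15.6268)·e^(0.0984·8/12) = 627.0032 × 1.067800 = 669.5140
Value (long) = (F − K)·e^(−rT) = (669.5140 − 635.00) × 0.936505 = 32.3225
Value = kr 32.32

kr 32.32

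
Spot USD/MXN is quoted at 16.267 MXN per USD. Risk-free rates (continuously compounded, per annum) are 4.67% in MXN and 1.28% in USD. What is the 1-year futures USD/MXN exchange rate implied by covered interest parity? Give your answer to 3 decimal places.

16.828

F = S·e^((r_MXN − r_USD)T) = 16.267 · e^((0.0467 − 0.0128) × 1)
= 16.267 · e^0.033900 = 16.267 × 1.034481
F = 16.828 MXN per USD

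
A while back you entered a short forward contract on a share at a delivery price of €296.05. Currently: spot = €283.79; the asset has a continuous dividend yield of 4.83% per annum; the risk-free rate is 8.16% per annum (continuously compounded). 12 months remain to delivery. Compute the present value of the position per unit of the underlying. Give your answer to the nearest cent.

Current fair forward for the remaining 12 months: F = S·e^((r − q)·T), (r − q) = 0.0816 − 0.0483 = 0.0333
F = 283.79 · e^(0.0333 × 12/12) = 283.79 × 1.033861 = 293.3994
Value of long forward = (F − K)·e^(−rT) = (293.3994 − 296.05) · e^(−0.0816·12/12)
= -2.6506 × 0.921641 = -2.44
Short position value = −(long value) = €2.44

€2.44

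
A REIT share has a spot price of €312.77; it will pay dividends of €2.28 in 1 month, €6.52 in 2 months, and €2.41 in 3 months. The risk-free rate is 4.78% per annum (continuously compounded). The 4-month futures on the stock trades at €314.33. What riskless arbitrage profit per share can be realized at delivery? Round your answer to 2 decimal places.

€7.84 per share

PV(dividends) I = 2.28·e^(−0.0478·1/12) + 6.52·e^(−0.0478·2/12) + 2.41·e^(−0.0478·3/12) = 11.1206
Fair futures F* = (S − I)·e^(rT) = (312.77 − 11.1206)·e^0.015933 = 301.6494 × 1.016061 = 306.4942
Market €314.33 > fair 306.4942: forward overpriced → cash-and-carry (borrow at r, buy the stock and collect the dividends, short the forward).
Profit at T = |F_mkt − F*| = |314.33 − 306.4942| = €7.84 per share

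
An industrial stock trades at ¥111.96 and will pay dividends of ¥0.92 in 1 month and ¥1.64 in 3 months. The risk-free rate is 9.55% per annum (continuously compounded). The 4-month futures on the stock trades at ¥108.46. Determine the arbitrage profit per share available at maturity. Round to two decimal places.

¥4.53 per share

PV(dividends) I = 0.92·e^(−0.0955·1/12) + 1.64·e^(−0.0955·3/12) = 2.5140
Fair futures F* = (S − I)·e^(rT) = (111.96 − 2.5140)·e^0.031833 = 109.4460 × 1.032345 = 112.9860
Market ¥108.46 < fair 112.9860: forward underpriced → reverse cash-and-carry (short the stock, invest proceeds at r, pay the dividends, go long the forward).
Profit at T = |F_mkt − F*| = |108.46 − 112.9860| = ¥4.53 per share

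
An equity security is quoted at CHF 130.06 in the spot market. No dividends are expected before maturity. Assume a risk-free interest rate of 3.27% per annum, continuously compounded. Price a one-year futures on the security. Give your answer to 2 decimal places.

F = S·e^(rT) = 130.06 · e^(0.0327 × 12/12)
= 130.06 · e^0.032700 = 130.06 × 1.033241
F = CHF 134.38

CHF 134.38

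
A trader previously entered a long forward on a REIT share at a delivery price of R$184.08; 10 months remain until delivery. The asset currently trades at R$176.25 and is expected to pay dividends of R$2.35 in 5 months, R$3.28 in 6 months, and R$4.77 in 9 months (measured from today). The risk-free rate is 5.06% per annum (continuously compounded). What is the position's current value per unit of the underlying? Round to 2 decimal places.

-R$10.32

PV(remaining dividends) I = 2.35·e^(−0.0506·5/12) + 3.28·e^(−0.0506·6/12) + 4.77·e^(−0.0506·9/12) = 10.0914
Current forward F = (S − I)·e^(rT) = (176.25 − 10.0914)·e^(0.0506·10/12) = 166.1586 × 1.043068 = 173.3147
Value (long) = (F − K)·e^(−rT) = (173.3147 − 184.08) × 0.958710 = -10.3208
Value = -R$10.32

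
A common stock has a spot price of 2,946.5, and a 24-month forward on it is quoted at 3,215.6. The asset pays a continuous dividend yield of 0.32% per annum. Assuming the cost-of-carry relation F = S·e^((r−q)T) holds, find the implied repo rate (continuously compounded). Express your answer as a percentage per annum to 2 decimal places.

From F = S·e^((r−q)T): (r − q) = ln(F/S)/T
ln(3215.6/2946.5) = ln(1.091329) = 0.087396
(r − q) = 0.087396 / (24/12) = 0.043698
r = ln(F/S)/T + q = 0.043698 + 0.0032 = 0.046898
r = 4.69%

4.69%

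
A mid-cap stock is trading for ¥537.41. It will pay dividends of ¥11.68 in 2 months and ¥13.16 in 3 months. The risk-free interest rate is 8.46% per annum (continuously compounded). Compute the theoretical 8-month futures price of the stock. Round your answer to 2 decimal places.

¥542.77

PV(dividends) I = 11.68·e^(−0.0846·2/12) + 13.16·e^(−0.0846·3/12)
I = 11.5165 + 12.8846 = 24.4011
F = (S − I)·e^(rT) = (537.41 − 24.4011) · e^(0.0846·8/12)
= 513.0089 · e^0.056400 = 513.0089 × 1.058021 = ¥542.77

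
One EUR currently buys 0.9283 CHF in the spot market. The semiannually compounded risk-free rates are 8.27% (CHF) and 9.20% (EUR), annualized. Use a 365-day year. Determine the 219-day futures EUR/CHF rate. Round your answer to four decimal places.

0.9234

By covered interest parity, F = S · (1+r_CHF/2)^(2T) / (1+r_EUR/2)^(2T)
= 0.9283 × 1.049823 / 1.055451 = 0.9283 × 0.994668
F = 0.9234 CHF per EUR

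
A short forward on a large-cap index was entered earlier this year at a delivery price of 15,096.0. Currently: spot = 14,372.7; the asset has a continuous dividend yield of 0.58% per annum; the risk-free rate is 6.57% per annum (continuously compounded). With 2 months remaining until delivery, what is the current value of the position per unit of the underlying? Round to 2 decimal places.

Current fair forward for the remaining 2 months: F = S·e^((r − q)·T), (r − q) = 0.0657 − 0.0058 = 0.0599
F = 14372.7 · e^(0.0599 × 2/12) = 14372.7 × 1.01003333 = 14516.9060
Value of long forward = (F − K)·e^(−rT) = (14516.9060 − 15096.0) · e^(−0.0657·2/12)
= -579.0940 × 0.98910973 = -572.79
Short position value = −(long value) = 572.79

572.79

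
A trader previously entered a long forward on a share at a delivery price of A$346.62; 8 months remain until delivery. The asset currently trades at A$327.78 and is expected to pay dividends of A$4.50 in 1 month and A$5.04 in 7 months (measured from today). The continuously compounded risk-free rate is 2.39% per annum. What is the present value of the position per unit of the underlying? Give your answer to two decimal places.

PV(remaining dividends) I = 4.50·e^(−0.0239·1/12) + 5.04·e^(−0.0239·7/12) = 9.4613
Current forward F = (S − I)·e^(rT) = (327.78 − 9.4613)·e^(0.0239·8/12) = 318.3187 × 1.016061 = 323.4312
Value (long) = (F − K)·e^(−rT) = (323.4312 − 346.62) × 0.984193 = -22.8223
Value = -A$22.82

-A$22.82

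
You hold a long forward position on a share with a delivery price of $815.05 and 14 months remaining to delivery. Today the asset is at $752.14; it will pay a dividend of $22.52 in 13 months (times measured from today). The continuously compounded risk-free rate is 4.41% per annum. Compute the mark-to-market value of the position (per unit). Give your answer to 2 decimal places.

-$43.51

PV(remaining dividends) I = 22.52·e^(−0.0441·13/12) = 21.4694
Current forward F = (S − I)·e^(rT) = (752.14 − 21.4694)·e^(0.0441·14/12) = 730.6706 × 1.052797 = 769.2478
Value (long) = (F − K)·e^(−rT) = (769.2478 − 815.05) × 0.949851 = -43.5053
Value = -$43.51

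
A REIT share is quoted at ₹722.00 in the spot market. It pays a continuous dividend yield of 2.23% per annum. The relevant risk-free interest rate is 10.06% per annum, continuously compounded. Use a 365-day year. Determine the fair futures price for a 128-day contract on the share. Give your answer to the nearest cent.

₹742.10

F = S·e^((r − q)T) = 722.00 · e^((0.1006 − 0.0223) × 128/365)
= 722.00 · e^0.027459 = 722.00 × 1.027839
F = ₹742.10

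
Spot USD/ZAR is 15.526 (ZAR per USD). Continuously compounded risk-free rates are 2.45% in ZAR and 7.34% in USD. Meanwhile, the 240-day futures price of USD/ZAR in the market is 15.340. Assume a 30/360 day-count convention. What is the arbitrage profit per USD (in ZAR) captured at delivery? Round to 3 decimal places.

0.312 per USD (in ZAR)

Fair futures: F* = S·e^(carry·T), with carry = (r_ZAR − r_USD) = 0.0245 − 0.0734 = -0.0489
F* = 15.526 · e^(-0.0489 × 240/360) = 15.526 · e^-0.032600 = 15.526 × 0.967926 = 15.0280
Market 15.340 > fair 15.0280: forward overpriced → cash-and-carry (buy spot, short the forward).
At maturity, profit = |F_mkt − F*| = |15.340 − 15.0280| = 0.312 per USD (in ZAR)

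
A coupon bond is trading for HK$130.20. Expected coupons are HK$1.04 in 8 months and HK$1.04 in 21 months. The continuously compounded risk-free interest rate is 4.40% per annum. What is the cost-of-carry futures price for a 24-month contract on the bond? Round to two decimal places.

HK$140.02

PV(coupons) I = 1.04·e^(−0.0440·8/12) + 1.04·e^(−0.0440·21/12)
I = 1.0099 + 0.9629 = 1.9728
F = (S − I)·e^(rT) = (130.20 − 1.9728) · e^(0.0440·24/12)
= 128.2272 · e^0.088000 = 128.2272 × 1.091988 = HK$140.02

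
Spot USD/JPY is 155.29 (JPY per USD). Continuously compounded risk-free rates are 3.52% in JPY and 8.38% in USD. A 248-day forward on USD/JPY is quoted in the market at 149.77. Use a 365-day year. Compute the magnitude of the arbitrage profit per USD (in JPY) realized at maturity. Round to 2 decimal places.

Fair forward: F* = S·e^(carry·T), with carry = (r_JPY − r_USD) = 0.0352 − 0.0838 = -0.0486
F* = 155.29 · e^(-0.0486 × 248/365) = 155.29 · e^-0.033021 = 155.29 × 0.967518 = 150.2459
Market 149.77 < fair 150.2459: forward underpriced → reverse cash-and-carry (short spot, go long the forward).
At maturity, profit = |F_mkt − F*| = |149.77 − 150.2459| = 0.48 per USD (in JPY)

0.48 per USD (in JPY)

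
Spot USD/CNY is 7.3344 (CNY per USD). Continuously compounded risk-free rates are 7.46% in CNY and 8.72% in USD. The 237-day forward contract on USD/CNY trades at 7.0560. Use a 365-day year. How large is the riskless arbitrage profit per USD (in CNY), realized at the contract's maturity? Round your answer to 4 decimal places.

Fair forward: F* = S·e^(carry·T), with carry = (r_CNY − r_USD) = 0.0746 − 0.0872 = -0.0126
F* = 7.3344 · e^(-0.0126 × 237/365) = 7.3344 · e^-0.008181 = 7.3344 × 0.991852 = 7.2746
Market 7.0560 < fair 7.2746: forward underpriced → reverse cash-and-carry (short spot, go long the forward).
At maturity, profit = |F_mkt − F*| = |7.0560 − 7.2746| = 0.2186 per USD (in CNY)

0.2186 per USD (in CNY)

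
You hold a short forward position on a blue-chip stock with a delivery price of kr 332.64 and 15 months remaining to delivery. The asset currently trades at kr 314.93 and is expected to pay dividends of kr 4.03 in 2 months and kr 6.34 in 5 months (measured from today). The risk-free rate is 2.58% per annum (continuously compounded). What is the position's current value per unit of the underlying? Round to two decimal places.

PV(remaining dividends) I = 4.03·e^(−0.0258·2/12) + 6.34·e^(−0.0258·5/12) = 10.2849
Current forward F = (S − I)·e^(rT) = (314.93 − 10.2849)·e^(0.0258·15/12) = 304.6451 × 1.032776 = 314.6301
Value (long) = (F − K)·e^(−rT) = (314.6301 − 332.64) × 0.968264 = -17.4383
Short position value = −(long value) = kr 17.44

kr 17.44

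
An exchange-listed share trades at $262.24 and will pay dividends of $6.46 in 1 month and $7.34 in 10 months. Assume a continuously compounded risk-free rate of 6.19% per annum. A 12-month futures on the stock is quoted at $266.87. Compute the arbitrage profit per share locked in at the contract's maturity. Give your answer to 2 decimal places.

$2.14 per share

PV(dividends) I = 6.46·e^(−0.0619·1/12) + 7.34·e^(−0.0619·10/12) = 13.3977
Fair futures F* = (S − I)·e^(rT) = (262.24 − 13.3977)·e^0.061900 = 248.8423 × 1.063856 = 264.7324
Market $266.87 > fair 264.7324: forward overpriced → cash-and-carry (borrow at r, buy the stock and collect the dividends, short the forward).
Profit at T = |F_mkt − F*| = |266.87 − 264.7324| = $2.14 per share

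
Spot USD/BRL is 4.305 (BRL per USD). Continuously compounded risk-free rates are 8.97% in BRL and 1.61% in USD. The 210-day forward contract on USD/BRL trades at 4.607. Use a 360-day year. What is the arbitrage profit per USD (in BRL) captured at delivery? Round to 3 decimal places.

Fair forward: F* = S·e^(carry·T), with carry = (r_BRL − r_USD) = 0.0897 − 0.0161 = 0.0736
F* = 4.305 · e^(0.0736 × 210/360) = 4.305 · e^0.042933 = 4.305 × 1.043868 = 4.4939
Market 4.607 > fair 4.4939: forward overpriced → cash-and-carry (buy spot, short the forward).
At maturity, profit = |F_mkt − F*| = |4.607 − 4.4939| = 0.113 per USD (in BRL)

0.113 per USD (in BRL)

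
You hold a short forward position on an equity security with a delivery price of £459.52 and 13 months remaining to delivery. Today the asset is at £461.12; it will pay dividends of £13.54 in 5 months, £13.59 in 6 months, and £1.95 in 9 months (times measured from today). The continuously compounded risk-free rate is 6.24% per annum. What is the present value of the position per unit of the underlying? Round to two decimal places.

-£3.41

PV(remaining dividends) I = 13.54·e^(−0.0624·5/12) + 13.59·e^(−0.0624·6/12) + 1.95·e^(−0.0624·9/12) = 28.2259
Current forward F = (S − I)·e^(rT) = (461.12 − 28.2259)·e^(0.0624·13/12) = 432.8941 × 1.069937 = 463.1694
Value (long) = (F − K)·e^(−rT) = (463.1694 − 459.52) × 0.934634 = 3.4109
Short position value = −(long value) = -£3.41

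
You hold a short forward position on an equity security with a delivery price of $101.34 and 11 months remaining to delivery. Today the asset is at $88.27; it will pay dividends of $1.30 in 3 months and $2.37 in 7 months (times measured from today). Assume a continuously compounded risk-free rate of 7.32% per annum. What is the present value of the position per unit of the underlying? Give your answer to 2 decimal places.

PV(remaining dividends) I = 1.30·e^(−0.0732·3/12) + 2.37·e^(−0.0732·7/12) = 3.5474
Current forward F = (S − I)·e^(rT) = (88.27 − 3.5474)·e^(0.0732·11/12) = 84.7226 × 1.069402 = 90.6025
Value (long) = (F − K)·e^(−rT) = (90.6025 − 101.34) × 0.935102 = -10.0407
Short position value = −(long value) = $10.04

$10.04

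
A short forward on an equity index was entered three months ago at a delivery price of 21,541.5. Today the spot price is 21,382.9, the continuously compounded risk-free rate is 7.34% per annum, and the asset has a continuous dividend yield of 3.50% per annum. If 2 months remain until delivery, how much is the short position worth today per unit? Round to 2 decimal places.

21.05

Current fair forward for the remaining 2 months: F = S·e^((r − q)·T), (r − q) = 0.0734 − 0.0350 = 0.0384
F = 21382.9 · e^(0.0384 × 2/12) = 21382.9 × 1.00642052 = 21520.1893
Value of long forward = (F − K)·e^(−rT) = (21520.1893 − 21541.5) · e^(−0.0734·2/12)
= -21.3107 × 0.98784119 = -21.05
Short position value = −(long value) = 21.05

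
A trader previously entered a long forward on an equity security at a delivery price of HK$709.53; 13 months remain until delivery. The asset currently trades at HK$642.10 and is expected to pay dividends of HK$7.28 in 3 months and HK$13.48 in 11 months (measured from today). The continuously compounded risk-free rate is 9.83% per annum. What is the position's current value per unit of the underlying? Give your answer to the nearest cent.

PV(remaining dividends) I = 7.28·e^(−0.0983·3/12) + 13.48·e^(−0.0983·11/12) = 19.4217
Current forward F = (S − I)·e^(rT) = (642.10 − 19.4217)·e^(0.0983·13/12) = 622.6783 × 1.112369 = 692.6480
Value (long) = (F − K)·e^(−rT) = (692.6480 − 709.53) × 0.898983 = -15.1766
Value = -HK$15.18

-HK$15.18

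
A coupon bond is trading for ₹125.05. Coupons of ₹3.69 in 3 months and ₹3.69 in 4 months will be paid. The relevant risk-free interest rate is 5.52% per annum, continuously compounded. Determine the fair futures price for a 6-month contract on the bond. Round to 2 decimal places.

₹121.08

PV(coupons) I = 3.69·e^(−0.0552·3/12) + 3.69·e^(−0.0552·4/12)
I = 3.6394 + 3.6227 = 7.2621
F = (S − I)·e^(rT) = (125.05 − 7.2621) · e^(0.0552·6/12)
= 117.7879 · e^0.027600 = 117.7879 × 1.027984 = ₹121.08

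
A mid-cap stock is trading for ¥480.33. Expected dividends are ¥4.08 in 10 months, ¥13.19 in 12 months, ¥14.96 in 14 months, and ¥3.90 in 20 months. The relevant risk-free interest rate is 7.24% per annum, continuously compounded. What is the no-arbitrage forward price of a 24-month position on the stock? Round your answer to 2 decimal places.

¥516.66

PV(dividends) I = 4.08·e^(−0.0724·10/12) + 13.19·e^(−0.0724·12/12) + 14.96·e^(−0.0724·14/12) + 3.90·e^(−0.0724·20/12)
I = 3.8411 + 12.2688 + 13.7483 + 3.4567 = 33.3149
F = (S − I)·e^(rT) = (480.33 − 33.3149) · e^(0.0724·24/12)
= 447.0151 · e^0.144800 = 447.0151 × 1.155808 = ¥516.66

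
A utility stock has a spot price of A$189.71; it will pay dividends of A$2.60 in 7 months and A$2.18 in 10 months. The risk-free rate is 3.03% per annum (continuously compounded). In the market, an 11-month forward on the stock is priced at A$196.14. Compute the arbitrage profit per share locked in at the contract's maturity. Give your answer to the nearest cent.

PV(dividends) I = 2.60·e^(−0.0303·7/12) + 2.18·e^(−0.0303·10/12) = 4.6801
Fair forward F* = (S − I)·e^(rT) = (189.71 − 4.6801)·e^0.027775 = 185.0299 × 1.028164 = 190.2411
Market A$196.14 > fair 190.2411: forward overpriced → cash-and-carry (borrow at r, buy the stock and collect the dividends, short the forward).
Profit at T = |F_mkt − F*| = |196.14 − 190.2411| = A$5.90 per share

A$5.90 per share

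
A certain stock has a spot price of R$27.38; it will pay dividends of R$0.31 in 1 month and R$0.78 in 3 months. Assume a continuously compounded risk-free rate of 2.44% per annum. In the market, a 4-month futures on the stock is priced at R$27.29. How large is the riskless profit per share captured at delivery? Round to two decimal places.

PV(dividends) I = 0.31·e^(−0.0244·1/12) + 0.78·e^(−0.0244·3/12) = 1.0846
Fair futures F* = (S − I)·e^(rT) = (27.38 − 1.0846)·e^0.008133 = 26.2954 × 1.008166 = 26.5101
Market R$27.29 > fair 26.5101: forward overpriced → cash-and-carry (borrow at r, buy the stock and collect the dividends, short the forward).
Profit at T = |F_mkt − F*| = |27.29 − 26.5101| = R$0.78 per share

R$0.78 per share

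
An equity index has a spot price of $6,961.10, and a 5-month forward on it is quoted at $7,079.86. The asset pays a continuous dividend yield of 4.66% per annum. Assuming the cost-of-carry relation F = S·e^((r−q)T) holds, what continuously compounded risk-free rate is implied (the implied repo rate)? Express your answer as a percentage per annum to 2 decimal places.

From F = S·e^((r−q)T): (r − q) = ln(F/S)/T
ln(7079.86/6961.10) = ln(1.017061) = 0.016917
(r − q) = 0.016917 / (5/12) = 0.040601
r = ln(F/S)/T + q = 0.040601 + 0.0466 = 0.087201
r = 8.72%

8.72%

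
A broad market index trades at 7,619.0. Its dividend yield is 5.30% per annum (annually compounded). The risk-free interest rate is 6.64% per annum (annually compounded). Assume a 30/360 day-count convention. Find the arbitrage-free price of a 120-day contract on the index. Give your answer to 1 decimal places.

F = S · (1+r)^T / (1+q)^T
= 7619.0 × 1.021661 / 1.017363 = 7619.0 × 1.004225
F = 7,651.2

7,651.2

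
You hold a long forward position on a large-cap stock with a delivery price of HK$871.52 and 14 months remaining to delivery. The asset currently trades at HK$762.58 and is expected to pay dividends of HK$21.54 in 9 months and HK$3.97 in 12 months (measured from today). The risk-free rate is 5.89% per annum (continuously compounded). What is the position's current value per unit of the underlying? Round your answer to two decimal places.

-HK$75.42

PV(remaining dividends) I = 21.54·e^(−0.0589·9/12) + 3.97·e^(−0.0589·12/12) = 24.3521
Current forward F = (S − I)·e^(rT) = (762.58 − 24.3521)·e^(0.0589·14/12) = 738.2279 × 1.071133 = 790.7403
Value (long) = (F − K)·e^(−rT) = (790.7403 − 871.52) × 0.933591 = -75.4152
Value = -HK$75.42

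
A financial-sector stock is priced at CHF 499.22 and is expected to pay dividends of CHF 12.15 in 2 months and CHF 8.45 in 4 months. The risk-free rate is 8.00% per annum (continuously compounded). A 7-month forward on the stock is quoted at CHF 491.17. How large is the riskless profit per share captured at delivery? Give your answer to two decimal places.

CHF 10.72 per share

PV(dividends) I = 12.15·e^(−0.0800·2/12) + 8.45·e^(−0.0800·4/12) = 20.2167
Fair forward F* = (S − I)·e^(rT) = (499.22 − 20.2167)·e^0.046667 = 479.0033 × 1.047773 = 501.8867
Market CHF 491.17 < fair 501.8867: forward underpriced → reverse cash-and-carry (short the stock, invest proceeds at r, pay the dividends, go long the forward).
Profit at T = |F_mkt − F*| = |491.17 − 501.8867| = CHF 10.72 per share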